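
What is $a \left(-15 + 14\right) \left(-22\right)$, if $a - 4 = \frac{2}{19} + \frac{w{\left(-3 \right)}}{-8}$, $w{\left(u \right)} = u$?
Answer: $\frac{7491}{76} \approx 98.566$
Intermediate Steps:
$a = \frac{681}{152}$ ($a = 4 + \left(\frac{2}{19} - \frac{3}{-8}\right) = 4 + \left(2 \cdot \frac{1}{19} - - \frac{3}{8}\right) = 4 + \left(\frac{2}{19} + \frac{3}{8}\right) = 4 + \frac{73}{152} = \frac{681}{152} \approx 4.4803$)
$a \left(-15 + 14\right) \left(-22\right) = \frac{681 \left(-15 + 14\right) \left(-22\right)}{152} = \frac{681 \left(\left(-1\right) \left(-22\right)\right)}{152} = \frac{681}{152} \cdot 22 = \frac{7491}{76}$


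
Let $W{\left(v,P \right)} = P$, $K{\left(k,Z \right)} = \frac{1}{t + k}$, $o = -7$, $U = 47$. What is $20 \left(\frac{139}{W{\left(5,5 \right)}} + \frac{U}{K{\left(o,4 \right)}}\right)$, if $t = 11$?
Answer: $4316$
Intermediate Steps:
$K{\left(k,Z \right)} = \frac{1}{11 + k}$
$20 \left(\frac{139}{W{\left(5,5 \right)}} + \frac{U}{K{\left(o,4 \right)}}\right) = 20 \left(\frac{139}{5} + \frac{47}{\frac{1}{11 - 7}}\right) = 20 \left(139 \cdot \frac{1}{5} + \frac{47}{\frac{1}{4}}\right) = 20 \left(\frac{139}{5} + 47 \frac{1}{\frac{1}{4}}\right) = 20 \left(\frac{139}{5} + 47 \cdot 4\right) = 20 \left(\frac{139}{5} + 188\right) = 20 \cdot \frac{1079}{5} = 4316$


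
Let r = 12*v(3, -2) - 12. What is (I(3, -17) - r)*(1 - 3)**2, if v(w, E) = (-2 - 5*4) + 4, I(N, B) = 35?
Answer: 1052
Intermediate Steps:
v(w, E) = -18 (v(w, E) = (-2 - 20) + 4 = -22 + 4 = -18)
r = -228 (r = 12*(-18) - 12 = -216 - 12 = -228)
(I(3, -17) - r)*(1 - 3)**2 = (35 - 1*(-228))*(1 - 3)**2 = (35 + 228)*(-2)**2 = 263*4 = 1052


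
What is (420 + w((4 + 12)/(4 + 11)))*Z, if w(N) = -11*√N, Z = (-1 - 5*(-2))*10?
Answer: 37800 - 264*√15 ≈ 36778.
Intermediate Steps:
Z = 90 (Z = (-1 + 10)*10 = 9*10 = 90)
(420 + w((4 + 12)/(4 + 11)))*Z = (420 - 11*√(4 + 12)/√(4 + 11))*90 = (420 - 11*4*√15/15)*90 = (420 - 44*√15/15)*90 = 37800 - 264*√15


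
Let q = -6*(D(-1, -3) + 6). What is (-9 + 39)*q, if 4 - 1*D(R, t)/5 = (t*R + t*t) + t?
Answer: 3420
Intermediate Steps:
D(R, t) = 20 - 5*t - 5*t² - 5*R*t (D(R, t) = 20 - 5*((t*R + t*t) + t) = 20 - 5*((R*t + t²) + t) = 20 - 5*((t² + R*t) + t) = 20 - 5*(t + t² + R*t) = 20 + (-5*t - 5*t² - 5*R*t) = 20 - 5*t - 5*t² - 5*R*t)
q = 114 (q = -6*((20 - 5*(-3) - 5*(-3)² - 5*(-1)*(-3)) + 6) = -6*((20 + 15 - 5*9 - 15) + 6) = -6*((20 + 15 - 45 - 15) + 6) = -6*(-25 + 6) = -6*(-19) = 114)
(-9 + 39)*q = (-9 + 39)*114 = 30*114 = 3420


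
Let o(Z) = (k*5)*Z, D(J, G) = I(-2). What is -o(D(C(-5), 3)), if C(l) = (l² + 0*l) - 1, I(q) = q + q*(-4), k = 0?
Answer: 0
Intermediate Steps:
I(q) = -3*q (I(q) = q - 4*q = -3*q)
C(l) = -1 + l² (C(l) = (l² + 0) - 1 = l² - 1 = -1 + l²)
D(J, G) = 6 (D(J, G) = -3*(-2) = 6)
o(Z) = 0 (o(Z) = (0*5)*Z = 0*Z = 0)
-o(D(C(-5), 3)) = -1*0 = 0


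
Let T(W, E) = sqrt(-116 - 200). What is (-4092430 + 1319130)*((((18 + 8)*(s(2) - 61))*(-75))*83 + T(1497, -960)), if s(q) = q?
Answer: -26482657695000 - 5546600*I*sqrt(79) ≈ -2.6483e+13 - 4.9299e+7*I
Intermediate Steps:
T(W, E) = 2*I*sqrt(79) (T(W, E) = sqrt(-316) = 2*I*sqrt(79))
(-4092430 + 1319130)*((((18 + 8)*(s(2) - 61))*(-75))*83 + T(1497, -960)) = (-4092430 + 1319130)*((((18 + 8)*(2 - 61))*(-75))*83 + 2*I*sqrt(79)) = -2773300*(((26*(-59))*(-75))*83 + 2*I*sqrt(79)) = -2773300*(-1534*(-75)*83 + 2*I*sqrt(79)) = -2773300*(115050*83 + 2*I*sqrt(79)) = -2773300*(9549150 + 2*I*sqrt(79)) = -26482657695000 - 5546600*I*sqrt(79)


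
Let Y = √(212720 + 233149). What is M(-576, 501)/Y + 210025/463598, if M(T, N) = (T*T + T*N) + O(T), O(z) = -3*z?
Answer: 210025/463598 + 14976*√49541/49541 ≈ 67.737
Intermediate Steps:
M(T, N) = T² - 3*T + N*T (M(T, N) = (T*T + T*N) - 3*T = (T² + N*T) - 3*T = T² - 3*T + N*T)
Y = 3*√49541 (Y = √445869 = 3*√49541 ≈ 667.73)
M(-576, 501)/Y + 210025/463598 = (-576*(-3 + 501 - 576))/((3*√49541)) + 210025/463598 = (-576*(-78))*(√49541/148623) + 210025*(1/463598) = 44928*(√49541/148623) + 210025/463598 = 14976*√49541/49541 + 210025/463598 = 210025/463598 + 14976*√49541/49541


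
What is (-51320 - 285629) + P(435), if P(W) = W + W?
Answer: -336079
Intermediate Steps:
P(W) = 2*W
(-51320 - 285629) + P(435) = (-51320 - 285629) + 2*435 = -336949 + 870 = -336079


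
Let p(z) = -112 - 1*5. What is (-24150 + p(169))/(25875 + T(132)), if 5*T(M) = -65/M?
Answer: -3203244/3415487 ≈ -0.93786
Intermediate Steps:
p(z) = -117 (p(z) = -112 - 5 = -117)
T(M) = -13/M (T(M) = (-65/M)/5 = -13/M)
(-24150 + p(169))/(25875 + T(132)) = (-24150 - 117)/(25875 - 13/132) = -24267/(25875 - 13*1/132) = -24267/(25875 - 13/132) = -24267/3415487/132 = -24267*132/3415487 = -3203244/3415487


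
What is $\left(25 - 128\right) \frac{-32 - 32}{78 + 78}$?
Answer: $\frac{1648}{39} \approx 42.256$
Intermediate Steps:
$\left(25 - 128\right) \frac{-32 - 32}{78 + 78} = - 103 \left(- \frac{64}{156}\right) = - 103 \left(\left(-64\right) \frac{1}{156}\right) = \left(-103\right) \left(- \frac{16}{39}\right) = \frac{1648}{39}$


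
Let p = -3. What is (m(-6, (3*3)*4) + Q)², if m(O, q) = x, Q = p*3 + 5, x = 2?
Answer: 4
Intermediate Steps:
Q = -4 (Q = -3*3 + 5 = -9 + 5 = -4)
m(O, q) = 2
(m(-6, (3*3)*4) + Q)² = (2 - 4)² = (-2)² = 4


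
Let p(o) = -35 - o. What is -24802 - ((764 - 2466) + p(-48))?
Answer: -23113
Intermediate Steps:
-24802 - ((764 - 2466) + p(-48)) = -24802 - ((764 - 2466) + (-35 - 1*(-48))) = -24802 - (-1702 + (-35 + 48)) = -24802 - (-1702 + 13) = -24802 - 1*(-1689) = -24802 + 1689 = -23113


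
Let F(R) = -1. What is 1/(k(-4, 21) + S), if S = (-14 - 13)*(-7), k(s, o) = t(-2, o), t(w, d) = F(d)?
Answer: 1/188 ≈ 0.0053191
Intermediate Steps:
t(w, d) = -1
k(s, o) = -1
S = 189 (S = -27*(-7) = 189)
1/(k(-4, 21) + S) = 1/(-1 + 189) = 1/188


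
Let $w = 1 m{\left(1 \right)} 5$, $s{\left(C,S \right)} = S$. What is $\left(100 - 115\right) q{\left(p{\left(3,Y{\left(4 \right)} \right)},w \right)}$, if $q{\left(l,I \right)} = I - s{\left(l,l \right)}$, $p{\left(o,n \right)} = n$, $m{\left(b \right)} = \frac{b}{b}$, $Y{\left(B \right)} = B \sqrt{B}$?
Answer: $45$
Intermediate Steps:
$Y{\left(B \right)} = B^{\frac{3}{2}}$
$m{\left(b \right)} = 1$
$w = 5$ ($w = 1 \cdot 1 \cdot 5 = 1 \cdot 5 = 5$)
$q{\left(l,I \right)} = I - l$
$\left(100 - 115\right) q{\left(p{\left(3,Y{\left(4 \right)} \right)},w \right)} = \left(100 - 115\right) \left(5 - 4^{\frac{3}{2}}\right) = - 15 \left(5 - 8\right) = \left(-15\right) \left(-3\right) = 45$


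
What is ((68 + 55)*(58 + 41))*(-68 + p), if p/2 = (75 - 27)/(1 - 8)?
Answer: -6965244/7 ≈ -9.9504e+5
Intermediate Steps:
p = -96/7 (p = 2*((75 - 27)/(1 - 8)) = 2*(48/(-7)) = 2*(48*(-⅐)) = 2*(-48/7) = -96/7 ≈ -13.714)
((68 + 55)*(58 + 41))*(-68 + p) = ((68 + 55)*(58 + 41))*(-68 - 96/7) = (123*99)*(-572/7) = 12177*(-572/7) = -6965244/7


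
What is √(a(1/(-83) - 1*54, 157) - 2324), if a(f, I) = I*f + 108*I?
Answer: 25*√67811/83 ≈ 78.435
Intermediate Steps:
a(f, I) = 108*I + I*f
√(a(1/(-83) - 1*54, 157) - 2324) = √(157*(108 + (1/(-83) - 1*54)) - 2324) = √(157*(108 + (-1/83 - 54)) - 2324) = √(157*(108 - 4483/83) - 2324) = √(157*(4481/83) - 2324) = √(703517/83 - 2324) = √(510625/83) = 25*√67811/83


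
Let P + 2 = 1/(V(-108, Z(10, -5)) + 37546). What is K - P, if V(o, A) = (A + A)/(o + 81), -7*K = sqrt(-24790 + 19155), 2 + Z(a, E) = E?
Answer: 2027485/1013756 - I*sqrt(115) ≈ 2.0 - 10.724*I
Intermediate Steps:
Z(a, E) = -2 + E
K = -I*sqrt(115) (K = -sqrt(-24790 + 19155)/7 = -I*sqrt(115) ≈ -10.724*I)
V(o, A) = 2*A/(81 + o) (V(o, A) = (2*A)/(81 + o) = 2*A/(81 + o))
P = -2027485/1013756 (P = -2 + 1/(2*(-2 - 5)/(81 - 108) + 37546) = -2 + 1/(2*(-7)/(-27) + 37546) = -2 + 1/(2*(-7)*(-1/27) + 37546) = -2 + 1/(14/27 + 37546) = -2 + 1/(1013756/27) = -2 + 27/1013756 = -2027485/1013756 ≈ -2.0000)
K - P = -I*sqrt(115) - 1*(-2027485/1013756) = -I*sqrt(115) + 2027485/1013756 = 2027485/1013756 - I*sqrt(115)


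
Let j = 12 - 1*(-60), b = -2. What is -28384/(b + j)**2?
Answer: -7096/1225 ≈ -5.7927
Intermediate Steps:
j = 72 (j = 12 + 60 = 72)
-28384/(b + j)**2 = -28384/(-2 + 72)**2 = -28384/(70**2) = -28384/4900 = -28384*1/4900 = -7096/1225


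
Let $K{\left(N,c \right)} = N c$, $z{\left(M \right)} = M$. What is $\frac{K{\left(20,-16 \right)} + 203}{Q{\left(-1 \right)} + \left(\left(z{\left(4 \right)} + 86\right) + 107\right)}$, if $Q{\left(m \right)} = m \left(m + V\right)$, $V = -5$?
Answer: $- \frac{117}{203} \approx -0.57635$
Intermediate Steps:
$Q{\left(m \right)} = m \left(-5 + m\right)$ ($Q{\left(m \right)} = m \left(m - 5\right) = m \left(-5 + m\right)$)
$\frac{K{\left(20,-16 \right)} + 203}{Q{\left(-1 \right)} + \left(\left(z{\left(4 \right)} + 86\right) + 107\right)} = \frac{20 \left(-16\right) + 203}{- (-5 - 1) + \left(\left(4 + 86\right) + 107\right)} = \frac{-320 + 203}{\left(-1\right) \left(-6\right) + \left(90 + 107\right)} = - \frac{117}{6 + 197} = - \frac{117}{203}$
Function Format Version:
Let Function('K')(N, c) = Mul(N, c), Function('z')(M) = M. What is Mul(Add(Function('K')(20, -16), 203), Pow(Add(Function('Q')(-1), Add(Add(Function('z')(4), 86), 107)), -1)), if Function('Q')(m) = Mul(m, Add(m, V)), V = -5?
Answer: Rational(-117, 203) ≈ -0.57635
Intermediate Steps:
Function('Q')(m) = Mul(m, Add(-5, m)) (Function('Q')(m) = Mul(m, Add(m, -5)) = Mul(m, Add(-5, m)))
Mul(Add(Function('K')(20, -16), 203), Pow(Add(Function('Q')(-1), Add(Add(Function('z')(4), 86), 107)), -1)) = Mul(Add(Mul(20, -16), 203), Pow(Add(Mul(-1, Add(-5, -1)), Add(Add(4, 86), 107)), -1)) = Mul(Add(-320, 203), Pow(Add(Mul(-1, -6), Add(90, 107)), -1)) = Mul(-117, Pow(Add(6, 197), -1)) = Mul(-117, Pow(203, -1)) = Mul(-117, Rational(1, 203)) = Rational(-117, 203)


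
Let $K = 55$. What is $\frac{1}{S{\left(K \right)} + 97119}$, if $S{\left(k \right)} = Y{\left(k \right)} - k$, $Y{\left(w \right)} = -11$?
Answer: $\frac{1}{97053} \approx 1.0304 \cdot 10^{-5}$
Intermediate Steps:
$S{\left(k \right)} = -11 - k$
$\frac{1}{S{\left(K \right)} + 97119} = \frac{1}{\left(-11 - 55\right) + 97119} = \frac{1}{-66 + 97119} = \frac{1}{97053}$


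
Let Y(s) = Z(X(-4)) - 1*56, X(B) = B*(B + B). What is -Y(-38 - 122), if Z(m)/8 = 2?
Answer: 40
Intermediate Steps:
X(B) = 2*B² (X(B) = B*(2*B) = 2*B²)
Z(m) = 16 (Z(m) = 8*2 = 16)
Y(s) = -40 (Y(s) = 16 - 1*56 = 16 - 56 = -40)
-Y(-38 - 122) = -1*(-40) = 40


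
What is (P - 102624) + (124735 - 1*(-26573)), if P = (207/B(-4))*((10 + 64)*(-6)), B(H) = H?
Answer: 71661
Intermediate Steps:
P = 22977 (P = (207/(-4))*((10 + 64)*(-6)) = (207*(-¼))*(74*(-6)) = -207/4*(-444) = 22977)
(P - 102624) + (124735 - 1*(-26573)) = (22977 - 102624) + (124735 - 1*(-26573)) = -79647 + (124735 + 26573) = -79647 + 151308 = 71661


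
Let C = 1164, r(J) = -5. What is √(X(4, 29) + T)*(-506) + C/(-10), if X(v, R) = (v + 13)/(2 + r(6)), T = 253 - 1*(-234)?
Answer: -582/5 - 19228*√3/3 ≈ -11218.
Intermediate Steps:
T = 487 (T = 253 + 234 = 487)
X(v, R) = -13/3 - v/3 (X(v, R) = (v + 13)/(2 - 5) = (13 + v)/(-3) = (13 + v)*(-⅓) = -13/3 - v/3)
√(X(4, 29) + T)*(-506) + C/(-10) = √((-13/3 - ⅓*4) + 487)*(-506) + 1164/(-10) = √((-13/3 - 4/3) + 487)*(-506) + 1164*(-⅒) = √(-17/3 + 487)*(-506) - 582/5 = √(1444/3)*(-506) - 582/5 = (38*√3/3)*(-506) - 582/5 = -19228*√3/3 - 582/5 = -582/5 - 19228*√3/3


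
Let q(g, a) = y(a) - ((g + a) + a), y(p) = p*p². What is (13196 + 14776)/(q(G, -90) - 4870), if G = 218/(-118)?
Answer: -235764/6183943 ≈ -0.038125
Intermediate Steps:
y(p) = p³
G = -109/59 (G = 218*(-1/118) = -109/59 ≈ -1.8475)
q(g, a) = a³ - g - 2*a (q(g, a) = a³ - ((g + a) + a) = a³ - ((a + g) + a) = a³ - (g + 2*a) = a³ + (-g - 2*a) = a³ - g - 2*a)
(13196 + 14776)/(q(G, -90) - 4870) = (13196 + 14776)/(((-90)³ - 1*(-109/59) - 2*(-90)) - 4870) = 27972/((-729000 + 109/59 + 180) - 4870) = 27972/(-43000271/59 - 4870) = 27972/(-43287601/59) = 27972*(-59/43287601) = -235764/6183943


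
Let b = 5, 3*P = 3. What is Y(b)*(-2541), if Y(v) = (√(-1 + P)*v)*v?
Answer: 0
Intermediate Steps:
P = 1 (P = (⅓)*3 = 1)
Y(v) = 0 (Y(v) = (√(-1 + 1)*v)*v = (√0*v)*v = (0*v)*v = 0*v = 0)
Y(b)*(-2541) = 0*(-2541) = 0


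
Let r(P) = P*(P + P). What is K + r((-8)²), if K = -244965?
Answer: -236773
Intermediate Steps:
r(P) = 2*P² (r(P) = P*(2*P) = 2*P²)
K + r((-8)²) = -244965 + 2*((-8)²)² = -244965 + 2*64² = -244965 + 2*4096 = -244965 + 8192 = -236773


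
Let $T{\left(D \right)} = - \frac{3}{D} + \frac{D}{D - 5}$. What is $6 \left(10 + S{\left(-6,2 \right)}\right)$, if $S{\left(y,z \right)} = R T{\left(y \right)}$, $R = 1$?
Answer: $\frac{729}{11} \approx 66.273$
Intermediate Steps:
$T{\left(D \right)} = - \frac{3}{D} + \frac{D}{-5 + D}$ ($T{\left(D \right)} = - \frac{3}{D} + \frac{D}{D - 5} = - \frac{3}{D} + \frac{D}{-5 + D}$)
$S{\left(y,z \right)} = \frac{15 + y^{2} - 3 y}{y \left(-5 + y\right)}$ ($S{\left(y,z \right)} = 1 \frac{15 + y^{2} - 3 y}{y \left(-5 + y\right)} = \frac{15 + y^{2} - 3 y}{y \left(-5 + y\right)}$)
$6 \left(10 + S{\left(-6,2 \right)}\right) = 6 \left(10 + \frac{15 + \left(-6\right)^{2} - -18}{\left(-6\right) \left(-5 - 6\right)}\right) = 6 \left(10 - \frac{15 + 36 + 18}{6 \left(-11\right)}\right) = 6 \left(10 - \left(- \frac{1}{66}\right) 69\right) = 6 \left(10 + \frac{23}{22}\right) = 6 \cdot \frac{243}{22} = \frac{729}{11}$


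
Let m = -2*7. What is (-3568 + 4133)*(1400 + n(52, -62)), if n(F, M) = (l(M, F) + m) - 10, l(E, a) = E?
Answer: 742410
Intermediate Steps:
m = -14
n(F, M) = -24 + M (n(F, M) = (M - 14) - 10 = (-14 + M) - 10 = -24 + M)
(-3568 + 4133)*(1400 + n(52, -62)) = (-3568 + 4133)*(1400 + (-24 - 62)) = 565*(1400 - 86) = 565*1314 = 742410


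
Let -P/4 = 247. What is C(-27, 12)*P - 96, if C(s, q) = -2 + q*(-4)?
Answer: 49304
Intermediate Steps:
C(s, q) = -2 - 4*q
P = -988 (P = -4*247 = -988)
C(-27, 12)*P - 96 = (-2 - 4*12)*(-988) - 96 = (-2 - 48)*(-988) - 96 = -50*(-988) - 96 = 49400 - 96 = 49304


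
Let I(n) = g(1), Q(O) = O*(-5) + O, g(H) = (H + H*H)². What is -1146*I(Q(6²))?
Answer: -4584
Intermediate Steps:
g(H) = (H + H²)²
Q(O) = -4*O (Q(O) = -5*O + O = -4*O)
I(n) = 4 (I(n) = 1²*(1 + 1)² = 1*2² = 1*4 = 4)
-1146*I(Q(6²)) = -1146*4 = -4584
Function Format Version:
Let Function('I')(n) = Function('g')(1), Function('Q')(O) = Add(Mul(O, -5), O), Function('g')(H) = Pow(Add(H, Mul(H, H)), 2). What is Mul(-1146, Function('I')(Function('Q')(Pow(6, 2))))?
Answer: -4584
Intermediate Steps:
Function('g')(H) = Pow(Add(H, Pow(H, 2)), 2)
Function('Q')(O) = Mul(-4, O) (Function('Q')(O) = Add(Mul(-5, O), O) = Mul(-4, O))
Function('I')(n) = 4 (Function('I')(n) = Mul(Pow(1, 2), Pow(Add(1, 1), 2)) = Mul(1, Pow(2, 2)) = Mul(1, 4) = 4)
Mul(-1146, Function('I')(Function('Q')(Pow(6, 2)))) = Mul(-1146, 4) = -4584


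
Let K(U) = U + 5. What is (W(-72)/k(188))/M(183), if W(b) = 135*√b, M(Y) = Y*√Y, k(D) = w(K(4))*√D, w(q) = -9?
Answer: -5*I*√17202/174887 ≈ -0.0037497*I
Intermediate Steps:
K(U) = 5 + U
k(D) = -9*√D
M(Y) = Y^(3/2)
(W(-72)/k(188))/M(183) = ((135*√(-72))/((-18*√47)))/(183^(3/2)) = ((135*(6*I*√2))/((-18*√47)))/((183*√183)) = ((810*I*√2)/((-18*√47)))*(√183/33489) = ((810*I*√2)*(-√47/846))*(√183/33489) = (-45*I*√94/47)*(√183/33489) = -5*I*√17202/174887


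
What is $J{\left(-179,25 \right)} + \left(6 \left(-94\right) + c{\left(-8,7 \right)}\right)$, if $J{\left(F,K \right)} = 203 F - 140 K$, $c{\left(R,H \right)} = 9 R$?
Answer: $-40473$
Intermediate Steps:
$J{\left(F,K \right)} = - 140 K + 203 F$
$J{\left(-179,25 \right)} + \left(6 \left(-94\right) + c{\left(-8,7 \right)}\right) = \left(\left(-140\right) 25 + 203 \left(-179\right)\right) + \left(6 \left(-94\right) + 9 \left(-8\right)\right) = \left(-3500 - 36337\right) - 636 = -39837 - 636 = -40473$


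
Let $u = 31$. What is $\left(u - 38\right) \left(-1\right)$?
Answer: $7$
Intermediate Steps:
$\left(u - 38\right) \left(-1\right) = \left(31 - 38\right) \left(-1\right) = \left(-7\right) \left(-1\right) = 7$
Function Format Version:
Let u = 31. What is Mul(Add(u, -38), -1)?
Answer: 7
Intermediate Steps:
Mul(Add(u, -38), -1) = Mul(Add(31, -38), -1) = Mul(-7, -1) = 7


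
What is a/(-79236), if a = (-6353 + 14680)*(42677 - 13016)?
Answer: -82329049/26412 ≈ -3117.1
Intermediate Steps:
a = 246987147 (a = 8327*29661 = 246987147)
a/(-79236) = 246987147/(-79236) = 246987147*(-1/79236) = -82329049/26412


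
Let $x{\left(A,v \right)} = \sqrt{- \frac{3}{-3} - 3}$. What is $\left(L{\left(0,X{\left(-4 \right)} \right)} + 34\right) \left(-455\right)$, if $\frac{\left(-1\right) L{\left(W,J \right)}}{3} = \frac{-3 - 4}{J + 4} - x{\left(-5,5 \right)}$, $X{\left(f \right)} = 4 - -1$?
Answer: $- \frac{49595}{3} - 1365 i \sqrt{2} \approx -16532.0 - 1930.4 i$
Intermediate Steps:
$X{\left(f \right)} = 5$ ($X{\left(f \right)} = 4 + 1 = 5$)
$x{\left(A,v \right)} = i \sqrt{2}$ ($x{\left(A,v \right)} = \sqrt{\left(-3\right) \left(- \frac{1}{3}\right) - 3} = \sqrt{1 - 3} = \sqrt{-2} = i \sqrt{2}$)
$L{\left(W,J \right)} = \frac{21}{4 + J} + 3 i \sqrt{2}$ ($L{\left(W,J \right)} = - 3 \left(\frac{-3 - 4}{J + 4} - i \sqrt{2}\right) = - 3 \left(- \frac{7}{4 + J} - i \sqrt{2}\right) = \frac{21}{4 + J} + 3 i \sqrt{2}$)
$\left(L{\left(0,X{\left(-4 \right)} \right)} + 34\right) \left(-455\right) = \left(\frac{3 \left(7 + 4 i \sqrt{2} + i 5 \sqrt{2}\right)}{4 + 5} + 34\right) \left(-455\right) = \left(\frac{3 \left(7 + 4 i \sqrt{2} + 5 i \sqrt{2}\right)}{9} + 34\right) \left(-455\right) = \left(3 \cdot \frac{1}{9} \left(7 + 9 i \sqrt{2}\right) + 34\right) \left(-455\right) = \left(\left(\frac{7}{3} + 3 i \sqrt{2}\right) + 34\right) \left(-455\right) = \left(\frac{109}{3} + 3 i \sqrt{2}\right) \left(-455\right) = - \frac{49595}{3} - 1365 i \sqrt{2}$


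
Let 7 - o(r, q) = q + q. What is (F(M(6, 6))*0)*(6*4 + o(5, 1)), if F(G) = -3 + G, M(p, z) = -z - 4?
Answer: 0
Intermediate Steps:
o(r, q) = 7 - 2*q (o(r, q) = 7 - (q + q) = 7 - 2*q)
M(p, z) = -4 - z
(F(M(6, 6))*0)*(6*4 + o(5, 1)) = ((-3 + (-4 - 1*6))*0)*(6*4 + (7 - 2*1)) = ((-3 + (-4 - 6))*0)*(24 + (7 - 2)) = ((-3 - 10)*0)*(24 + 5) = -13*0*29 = 0*29 = 0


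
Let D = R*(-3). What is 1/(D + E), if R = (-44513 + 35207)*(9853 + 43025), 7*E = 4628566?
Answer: 7/10338364594 ≈ 6.7709e-10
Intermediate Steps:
E = 4628566/7 (E = (1/7)*4628566 = 4628566/7 ≈ 6.6122e+5)
R = -492082668 (R = -9306*52878 = -492082668)
D = 1476248004 (D = -492082668*(-3) = 1476248004)
1/(D + E) = 1/(1476248004 + 4628566/7) = 1/(10338364594/7) = 7/10338364594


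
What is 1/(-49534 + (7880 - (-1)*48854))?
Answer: 1/7200 ≈ 0.00013889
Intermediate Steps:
1/(-49534 + (7880 - (-1)*48854)) = 1/(-49534 + (7880 - 1*(-48854))) = 1/(-49534 + (7880 + 48854)) = 1/(-49534 + 56734) = 1/7200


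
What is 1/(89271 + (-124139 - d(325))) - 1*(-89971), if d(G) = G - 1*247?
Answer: 3144126565/34946 ≈ 89971.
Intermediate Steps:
d(G) = -247 + G (d(G) = G - 247 = -247 + G)
1/(89271 + (-124139 - d(325))) - 1*(-89971) = 1/(89271 + (-124139 - (-247 + 325))) - 1*(-89971) = 1/(89271 + (-124139 - 1*78)) + 89971 = 1/(89271 + (-124139 - 78)) + 89971 = 1/(89271 - 124217) + 89971 = 1/(-34946) + 89971 = -1/34946 + 89971 = 3144126565/34946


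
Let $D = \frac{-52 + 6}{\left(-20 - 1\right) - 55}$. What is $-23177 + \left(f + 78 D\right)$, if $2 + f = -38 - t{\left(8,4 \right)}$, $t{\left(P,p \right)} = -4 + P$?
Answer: $- \frac{440302}{19} \approx -23174.0$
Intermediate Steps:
$f = -44$ ($f = -2 - 42 = -44$)
$D = \frac{23}{38}$ ($D = - \frac{46}{-21 - 55} = - \frac{46}{-76} = \left(-46\right) \left(- \frac{1}{76}\right) = \frac{23}{38} \approx 0.60526$)
$-23177 + \left(f + 78 D\right) = -23177 + \left(-44 + 78 \cdot \frac{23}{38}\right) = -23177 + \left(-44 + \frac{897}{19}\right) = -23177 + \frac{61}{19} = - \frac{440302}{19}$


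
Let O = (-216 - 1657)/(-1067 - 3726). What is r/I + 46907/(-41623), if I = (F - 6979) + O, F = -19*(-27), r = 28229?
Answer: -7085290588086/1289882826295 ≈ -5.4930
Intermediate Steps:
F = 513
O = 1873/4793 (O = -1873/(-4793) = -1873*(-1/4793) = 1873/4793 ≈ 0.39078)
I = -30989665/4793 (I = (513 - 6979) + 1873/4793 = -6466 + 1873/4793 = -30989665/4793 ≈ -6465.6)
r/I + 46907/(-41623) = 28229/(-30989665/4793) + 46907/(-41623) = 28229*(-4793/30989665) + 46907*(-1/41623) = -135301597/30989665 - 46907/41623 = -7085290588086/1289882826295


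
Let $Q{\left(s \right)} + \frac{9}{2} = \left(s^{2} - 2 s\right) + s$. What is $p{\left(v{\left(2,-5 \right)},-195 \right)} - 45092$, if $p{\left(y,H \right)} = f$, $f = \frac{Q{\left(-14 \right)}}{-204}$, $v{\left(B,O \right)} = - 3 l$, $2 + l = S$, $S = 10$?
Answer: $- \frac{6132649}{136} \approx -45093.0$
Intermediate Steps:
$l = 8$ ($l = -2 + 10 = 8$)
$Q{\left(s \right)} = - \frac{9}{2} + s^{2} - s$ ($Q{\left(s \right)} = - \frac{9}{2} + \left(\left(s^{2} - 2 s\right) + s\right) = - \frac{9}{2} + \left(s^{2} - s\right) = - \frac{9}{2} + s^{2} - s$)
$v{\left(B,O \right)} = -24$ ($v{\left(B,O \right)} = \left(-3\right) 8 = -24$)
$f = - \frac{137}{136}$ ($f = \frac{- \frac{9}{2} + \left(-14\right)^{2} - -14}{-204} = \left(- \frac{9}{2} + 196 + 14\right) \left(- \frac{1}{204}\right) = \frac{411}{2} \left(- \frac{1}{204}\right) = - \frac{137}{136} \approx -1.0074$)
$p{\left(y,H \right)} = - \frac{137}{136}$
$p{\left(v{\left(2,-5 \right)},-195 \right)} - 45092 = - \frac{137}{136} - 45092 = - \frac{6132649}{136}$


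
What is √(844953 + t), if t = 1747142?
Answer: √2592095 ≈ 1610.0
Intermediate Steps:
√(844953 + t) = √(844953 + 1747142) = √2592095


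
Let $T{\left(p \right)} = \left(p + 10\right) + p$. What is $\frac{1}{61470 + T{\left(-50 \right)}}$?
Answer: $\frac{1}{61380} \approx 1.6292 \cdot 10^{-5}$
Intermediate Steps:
$T{\left(p \right)} = 10 + 2 p$ ($T{\left(p \right)} = \left(10 + p\right) + p = 10 + 2 p$)
$\frac{1}{61470 + T{\left(-50 \right)}} = \frac{1}{61470 + \left(10 + 2 \left(-50\right)\right)} = \frac{1}{61470 + \left(10 - 100\right)} = \frac{1}{61470 - 90} = \frac{1}{61380}$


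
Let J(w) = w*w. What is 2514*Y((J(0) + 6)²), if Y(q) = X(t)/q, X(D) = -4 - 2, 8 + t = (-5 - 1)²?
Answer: -419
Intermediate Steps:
t = 28 (t = -8 + (-5 - 1)² = -8 + (-6)² = -8 + 36 = 28)
X(D) = -6
J(w) = w²
Y(q) = -6/q
2514*Y((J(0) + 6)²) = 2514*(-6/(0² + 6)²) = 2514*(-6/(0 + 6)²) = 2514*(-6/(6²)) = 2514*(-6/36) = 2514*(-6*1/36) = 2514*(-⅙) = -419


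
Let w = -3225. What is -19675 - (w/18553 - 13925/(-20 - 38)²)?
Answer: -1227692645675/62412292 ≈ -19671.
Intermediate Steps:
-19675 - (w/18553 - 13925/(-20 - 38)²) = -19675 - (-3225/18553 - 13925/(-20 - 38)²) = -19675 - (-3225*1/18553 - 13925/((-58)²)) = -19675 - (-3225/18553 - 13925/3364) = -19675 - 1*(-269199425/62412292) = -19675 + 269199425/62412292 = -1227692645675/62412292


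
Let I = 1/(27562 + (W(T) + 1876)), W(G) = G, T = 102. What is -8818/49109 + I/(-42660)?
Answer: -11112235544309/61886002827600 ≈ -0.17956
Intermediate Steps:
I = 1/29540 (I = 1/(27562 + (102 + 1876)) = 1/(27562 + 1978) = 1/29540 ≈ 3.3852e-5)
-8818/49109 + I/(-42660) = -8818/49109 + (1/29540)/(-42660) = -8818*1/49109 + (1/29540)*(-1/42660) = -8818/49109 - 1/1260176400 = -11112235544309/61886002827600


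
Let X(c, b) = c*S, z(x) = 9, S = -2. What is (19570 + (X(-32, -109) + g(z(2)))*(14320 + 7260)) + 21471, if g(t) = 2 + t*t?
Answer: 3213301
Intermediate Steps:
X(c, b) = -2*c (X(c, b) = c*(-2) = -2*c)
g(t) = 2 + t²
(19570 + (X(-32, -109) + g(z(2)))*(14320 + 7260)) + 21471 = (19570 + (-2*(-32) + (2 + 9²))*(14320 + 7260)) + 21471 = (19570 + (64 + (2 + 81))*21580) + 21471 = (19570 + (64 + 83)*21580) + 21471 = (19570 + 147*21580) + 21471 = (19570 + 3172260) + 21471 = 3191830 + 21471 = 3213301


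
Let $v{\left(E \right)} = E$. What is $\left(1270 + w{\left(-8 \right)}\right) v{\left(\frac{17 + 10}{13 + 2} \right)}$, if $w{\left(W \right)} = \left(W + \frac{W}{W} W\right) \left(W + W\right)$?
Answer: $\frac{13734}{5} \approx 2746.8$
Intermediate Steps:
$w{\left(W \right)} = 4 W^{2}$ ($w{\left(W \right)} = \left(W + 1 W\right) 2 W = \left(W + W\right) 2 W = 2 W 2 W = 4 W^{2}$)
$\left(1270 + w{\left(-8 \right)}\right) v{\left(\frac{17 + 10}{13 + 2} \right)} = \left(1270 + 4 \left(-8\right)^{2}\right) \frac{17 + 10}{13 + 2} = \left(1270 + 4 \cdot 64\right) \frac{27}{15} = \left(1270 + 256\right) 27 \cdot \frac{1}{15} = 1526 \cdot \frac{9}{5} = \frac{13734}{5}$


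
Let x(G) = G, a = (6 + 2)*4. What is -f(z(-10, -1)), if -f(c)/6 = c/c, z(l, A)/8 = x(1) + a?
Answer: 6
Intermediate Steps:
a = 32 (a = 8*4 = 32)
z(l, A) = 264 (z(l, A) = 8*(1 + 32) = 8*33 = 264)
f(c) = -6 (f(c) = -6*c/c = -6*1 = -6)
-f(z(-10, -1)) = -1*(-6) = 6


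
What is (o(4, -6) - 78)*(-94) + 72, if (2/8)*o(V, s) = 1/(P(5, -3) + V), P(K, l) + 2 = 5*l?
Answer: 96628/13 ≈ 7432.9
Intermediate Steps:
P(K, l) = -2 + 5*l
o(V, s) = 4/(-17 + V) (o(V, s) = 4/((-2 + 5*(-3)) + V) = 4/((-2 - 15) + V) = 4/(-17 + V))
(o(4, -6) - 78)*(-94) + 72 = (4/(-17 + 4) - 78)*(-94) + 72 = (4/(-13) - 78)*(-94) + 72 = (4*(-1/13) - 78)*(-94) + 72 = (-4/13 - 78)*(-94) + 72 = -1018/13*(-94) + 72 = 95692/13 + 72 = 96628/13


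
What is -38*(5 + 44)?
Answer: -1862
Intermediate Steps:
-38*(5 + 44) = -38*49 = -1862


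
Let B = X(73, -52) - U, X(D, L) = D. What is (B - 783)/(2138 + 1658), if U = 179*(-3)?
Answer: -173/3796 ≈ -0.045574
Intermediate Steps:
U = -537
B = 610 (B = 73 - 1*(-537) = 73 + 537 = 610)
(B - 783)/(2138 + 1658) = (610 - 783)/(2138 + 1658) = -173/3796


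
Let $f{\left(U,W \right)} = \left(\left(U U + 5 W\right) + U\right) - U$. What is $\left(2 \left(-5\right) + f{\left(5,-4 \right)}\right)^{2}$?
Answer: $25$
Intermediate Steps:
$f{\left(U,W \right)} = U^{2} + 5 W$ ($f{\left(U,W \right)} = \left(\left(U^{2} + 5 W\right) + U\right) - U = \left(U + U^{2} + 5 W\right) - U = U^{2} + 5 W$)
$\left(2 \left(-5\right) + f{\left(5,-4 \right)}\right)^{2} = \left(2 \left(-5\right) + \left(5^{2} + 5 \left(-4\right)\right)\right)^{2} = \left(-10 + \left(25 - 20\right)\right)^{2} = \left(-10 + 5\right)^{2} = \left(-5\right)^{2} = 25$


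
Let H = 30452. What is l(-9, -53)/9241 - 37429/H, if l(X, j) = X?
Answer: -346155457/281406932 ≈ -1.2301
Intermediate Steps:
l(-9, -53)/9241 - 37429/H = -9/9241 - 37429/30452 = -346155457/281406932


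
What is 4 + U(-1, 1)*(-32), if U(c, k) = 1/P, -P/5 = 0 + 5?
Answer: 132/25 ≈ 5.2800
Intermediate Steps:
P = -25 (P = -5*(0 + 5) = -5*5 = -25)
U(c, k) = -1/25 (U(c, k) = 1/(-25) = -1/25)
4 + U(-1, 1)*(-32) = 4 - 1/25*(-32) = 4 + 32/25 = 132/25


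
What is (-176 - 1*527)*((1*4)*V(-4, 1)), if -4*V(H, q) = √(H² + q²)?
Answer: 703*√17 ≈ 2898.5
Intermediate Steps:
V(H, q) = -√(H² + q²)/4
(-176 - 1*527)*((1*4)*V(-4, 1)) = (-176 - 1*527)*((1*4)*(-√((-4)² + 1²)/4)) = (-176 - 527)*(4*(-√(16 + 1)/4)) = -2812*(-√17/4) = -(-703)*√17 = 703*√17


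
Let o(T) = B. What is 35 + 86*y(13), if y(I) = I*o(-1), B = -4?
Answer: -4437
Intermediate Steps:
o(T) = -4
y(I) = -4*I (y(I) = I*(-4) = -4*I)
35 + 86*y(13) = 35 + 86*(-4*13) = 35 + 86*(-52) = 35 - 4472 = -4437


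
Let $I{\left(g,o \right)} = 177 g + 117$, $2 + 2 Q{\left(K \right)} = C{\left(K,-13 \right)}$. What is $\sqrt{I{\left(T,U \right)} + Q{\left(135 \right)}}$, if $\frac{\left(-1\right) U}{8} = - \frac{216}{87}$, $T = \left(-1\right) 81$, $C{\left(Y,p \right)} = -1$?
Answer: $\frac{i \sqrt{56886}}{2} \approx 119.25 i$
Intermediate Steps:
$Q{\left(K \right)} = - \frac{3}{2}$ ($Q{\left(K \right)} = -1 + \frac{1}{2} \left(-1\right) = -1 - \frac{1}{2} = - \frac{3}{2}$)
$T = -81$
$U = \frac{576}{29}$ ($U = - 8 \left(- \frac{216}{87}\right) = - 8 \left(\left(-216\right) \frac{1}{87}\right) = \left(-8\right) \left(- \frac{72}{29}\right) = \frac{576}{29} \approx 19.862$)
$I{\left(g,o \right)} = 117 + 177 g$
$\sqrt{I{\left(T,U \right)} + Q{\left(135 \right)}} = \sqrt{\left(117 + 177 \left(-81\right)\right) - \frac{3}{2}} = \sqrt{\left(117 - 14337\right) - \frac{3}{2}} = \sqrt{-14220 - \frac{3}{2}} = \sqrt{- \frac{28443}{2}} = \frac{i \sqrt{56886}}{2}$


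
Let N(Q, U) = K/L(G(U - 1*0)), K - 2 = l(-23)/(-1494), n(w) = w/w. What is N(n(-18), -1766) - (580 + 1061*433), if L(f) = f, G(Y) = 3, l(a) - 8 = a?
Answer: -687228541/1494 ≈ -4.5999e+5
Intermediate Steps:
l(a) = 8 + a
n(w) = 1
K = 1001/498 (K = 2 + (8 - 23)/(-1494) = 2 - 15*(-1/1494) = 2 + 5/498 = 1001/498 ≈ 2.0100)
N(Q, U) = 1001/1494 (N(Q, U) = (1001/498)/3 = (1001/498)*(1/3) = 1001/1494)
N(n(-18), -1766) - (580 + 1061*433) = 1001/1494 - (580 + 1061*433) = 1001/1494 - (580 + 459413) = 1001/1494 - 1*459993 = 1001/1494 - 459993 = -687228541/1494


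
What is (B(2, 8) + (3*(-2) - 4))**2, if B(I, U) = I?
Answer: 64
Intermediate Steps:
(B(2, 8) + (3*(-2) - 4))**2 = (2 + (3*(-2) - 4))**2 = (2 + (-6 - 4))**2 = (2 - 10)**2 = (-8)**2 = 64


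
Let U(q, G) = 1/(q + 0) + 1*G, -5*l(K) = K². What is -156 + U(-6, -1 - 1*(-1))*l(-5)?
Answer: -931/6 ≈ -155.17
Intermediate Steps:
l(K) = -K²/5
U(q, G) = G + 1/q (U(q, G) = 1/q + G = G + 1/q)
-156 + U(-6, -1 - 1*(-1))*l(-5) = -156 + ((-1 - 1*(-1)) + 1/(-6))*(-⅕*(-5)²) = -156 + ((-1 + 1) - ⅙)*(-⅕*25) = -156 + (0 - ⅙)*(-5) = -156 - ⅙*(-5) = -156 + ⅚ = -931/6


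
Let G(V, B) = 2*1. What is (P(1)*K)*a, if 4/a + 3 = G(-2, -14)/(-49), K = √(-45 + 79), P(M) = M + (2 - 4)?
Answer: 196*√34/149 ≈ 7.6702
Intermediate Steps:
P(M) = -2 + M (P(M) = M - 2 = -2 + M)
K = √34 ≈ 5.8309
G(V, B) = 2
a = -196/149 (a = 4/(-3 + 2/(-49)) = 4/(-3 + 2*(-1/49)) = 4/(-3 - 2/49) = 4/(-149/49) = 4*(-49/149) = -196/149 ≈ -1.3154)
(P(1)*K)*a = ((-2 + 1)*√34)*(-196/149) = -√34*(-196/149) = 196*√34/149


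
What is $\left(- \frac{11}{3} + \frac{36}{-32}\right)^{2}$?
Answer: $\frac{13225}{576} \approx 22.96$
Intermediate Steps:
$\left(- \frac{11}{3} + \frac{36}{-32}\right)^{2} = \left(\left(-11\right) \frac{1}{3} + 36 \left(- \frac{1}{32}\right)\right)^{2} = \left(- \frac{11}{3} - \frac{9}{8}\right)^{2} = \left(- \frac{115}{24}\right)^{2} = \frac{13225}{576}$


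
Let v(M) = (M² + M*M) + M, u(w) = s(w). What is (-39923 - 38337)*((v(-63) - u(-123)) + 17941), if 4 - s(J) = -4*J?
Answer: -2058551040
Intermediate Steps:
s(J) = 4 + 4*J (s(J) = 4 - (-4)*J = 4 + 4*J)
u(w) = 4 + 4*w
v(M) = M + 2*M² (v(M) = (M² + M²) + M = 2*M² + M = M + 2*M²)
(-39923 - 38337)*((v(-63) - u(-123)) + 17941) = (-39923 - 38337)*((-63*(1 + 2*(-63)) - (4 + 4*(-123))) + 17941) = -78260*((-63*(1 - 126) - (4 - 492)) + 17941) = -78260*((-63*(-125) - 1*(-488)) + 17941) = -78260*((7875 + 488) + 17941) = -78260*(8363 + 17941) = -78260*26304 = -2058551040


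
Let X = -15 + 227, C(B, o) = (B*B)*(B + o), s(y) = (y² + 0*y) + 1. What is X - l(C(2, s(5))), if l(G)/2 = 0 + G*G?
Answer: -24876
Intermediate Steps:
s(y) = 1 + y² (s(y) = (y² + 0) + 1 = y² + 1 = 1 + y²)
C(B, o) = B²*(B + o)
X = 212
l(G) = 2*G² (l(G) = 2*(0 + G*G) = 2*(0 + G²) = 2*G²)
X - l(C(2, s(5))) = 212 - 2*(2²*(2 + (1 + 5²)))² = 212 - 2*(4*(2 + (1 + 25)))² = 212 - 2*(4*(2 + 26))² = 212 - 2*(4*28)² = 212 - 2*112² = 212 - 2*12544 = 212 - 1*25088 = 212 - 25088 = -24876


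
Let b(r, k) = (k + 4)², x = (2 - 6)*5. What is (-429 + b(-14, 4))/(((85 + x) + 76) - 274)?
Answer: 365/133 ≈ 2.7444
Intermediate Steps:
x = -20 (x = -4*5 = -20)
b(r, k) = (4 + k)²
(-429 + b(-14, 4))/(((85 + x) + 76) - 274) = (-429 + (4 + 4)²)/(((85 - 20) + 76) - 274) = (-429 + 8²)/((65 + 76) - 274) = (-429 + 64)/(141 - 274) = -365/(-133) = -365*(-1/133) = 365/133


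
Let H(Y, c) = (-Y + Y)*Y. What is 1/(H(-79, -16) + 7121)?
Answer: 1/7121 ≈ 0.00014043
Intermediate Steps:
H(Y, c) = 0 (H(Y, c) = 0*Y = 0)
1/(H(-79, -16) + 7121) = 1/(0 + 7121) = 1/7121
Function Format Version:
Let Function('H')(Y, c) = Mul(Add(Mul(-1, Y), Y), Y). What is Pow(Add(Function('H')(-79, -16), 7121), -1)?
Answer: Rational(1, 7121) ≈ 0.00014043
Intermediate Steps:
Function('H')(Y, c) = 0 (Function('H')(Y, c) = Mul(0, Y) = 0)
Pow(Add(Function('H')(-79, -16), 7121), -1) = Pow(Add(0, 7121), -1) = Pow(7121, -1) = Rational(1, 7121)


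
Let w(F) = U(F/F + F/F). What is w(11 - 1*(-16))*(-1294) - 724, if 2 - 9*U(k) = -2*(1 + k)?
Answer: -16868/9 ≈ -1874.2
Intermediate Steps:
U(k) = 4/9 + 2*k/9 (U(k) = 2/9 - (-2)*(1 + k)/9 = 2/9 - (-2 - 2*k)/9 = 2/9 + (2/9 + 2*k/9) = 4/9 + 2*k/9)
w(F) = 8/9 (w(F) = 4/9 + 2*(F/F + F/F)/9 = 4/9 + 2*(1 + 1)/9 = 4/9 + (2/9)*2 = 4/9 + 4/9 = 8/9)
w(11 - 1*(-16))*(-1294) - 724 = (8/9)*(-1294) - 724 = -10352/9 - 724 = -16868/9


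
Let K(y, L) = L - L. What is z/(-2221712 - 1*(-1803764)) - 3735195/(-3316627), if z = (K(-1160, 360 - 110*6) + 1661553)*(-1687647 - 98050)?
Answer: 3280178018977233789/462059207132 ≈ 7.0990e+6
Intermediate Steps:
K(y, L) = 0
z = -2967030207441 (z = (0 + 1661553)*(-1687647 - 98050) = 1661553*(-1785697) = -2967030207441)
z/(-2221712 - 1*(-1803764)) - 3735195/(-3316627) = -2967030207441/(-2221712 - 1*(-1803764)) - 3735195/(-3316627) = -2967030207441/(-2221712 + 1803764) - 3735195*(-1/3316627) = -2967030207441/(-417948) + 3735195/3316627 = -2967030207441*(-1/417948) + 3735195/3316627 = 989010069147/139316 + 3735195/3316627 = 3280178018977233789/462059207132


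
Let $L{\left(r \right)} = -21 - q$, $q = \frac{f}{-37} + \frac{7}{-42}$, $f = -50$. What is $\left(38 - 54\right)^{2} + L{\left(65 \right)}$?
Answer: $\frac{51907}{222} \approx 233.82$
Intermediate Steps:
$q = \frac{263}{222}$ ($q = - \frac{50}{-37} + \frac{7}{-42} = \left(-50\right) \left(- \frac{1}{37}\right) + 7 \left(- \frac{1}{42}\right) = \frac{50}{37} - \frac{1}{6} = \frac{263}{222} \approx 1.1847$)
$L{\left(r \right)} = - \frac{4925}{222}$ ($L{\left(r \right)} = -21 - \frac{263}{222} = - \frac{4925}{222}$)
$\left(38 - 54\right)^{2} + L{\left(65 \right)} = \left(38 - 54\right)^{2} - \frac{4925}{222} = \left(-16\right)^{2} - \frac{4925}{222} = 256 - \frac{4925}{222} = \frac{51907}{222}$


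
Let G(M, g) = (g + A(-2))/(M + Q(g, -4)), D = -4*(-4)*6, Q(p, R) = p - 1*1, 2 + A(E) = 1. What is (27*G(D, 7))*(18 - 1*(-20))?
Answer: 1026/17 ≈ 60.353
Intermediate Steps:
A(E) = -1 (A(E) = -2 + 1 = -1)
Q(p, R) = -1 + p (Q(p, R) = p - 1 = -1 + p)
D = 96 (D = 16*6 = 96)
G(M, g) = (-1 + g)/(-1 + M + g) (G(M, g) = (g - 1)/(M + (-1 + g)) = (-1 + g)/(-1 + M + g))
(27*G(D, 7))*(18 - 1*(-20)) = (27*((-1 + 7)/(-1 + 96 + 7)))*(18 - 1*(-20)) = (27*(6/102))*(18 + 20) = (27*((1/102)*6))*38 = (27*(1/17))*38 = (27/17)*38 = 1026/17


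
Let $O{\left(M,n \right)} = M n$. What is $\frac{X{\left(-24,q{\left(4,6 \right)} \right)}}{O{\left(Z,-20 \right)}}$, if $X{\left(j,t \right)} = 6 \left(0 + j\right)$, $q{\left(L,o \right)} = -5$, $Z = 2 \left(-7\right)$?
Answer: $- \frac{18}{35} \approx -0.51429$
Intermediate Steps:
$Z = -14$
$X{\left(j,t \right)} = 6 j$
$\frac{X{\left(-24,q{\left(4,6 \right)} \right)}}{O{\left(Z,-20 \right)}} = \frac{6 \left(-24\right)}{\left(-14\right) \left(-20\right)} = - \frac{144}{280} = \left(-144\right) \frac{1}{280} = - \frac{18}{35}$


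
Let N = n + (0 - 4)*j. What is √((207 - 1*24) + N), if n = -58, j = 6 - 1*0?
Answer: √101 ≈ 10.050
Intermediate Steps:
j = 6 (j = 6 + 0 = 6)
N = -82 (N = -58 + (0 - 4)*6 = -58 - 4*6 = -58 - 24 = -82)
√((207 - 1*24) + N) = √((207 - 1*24) - 82) = √((207 - 24) - 82) = √(183 - 82) = √101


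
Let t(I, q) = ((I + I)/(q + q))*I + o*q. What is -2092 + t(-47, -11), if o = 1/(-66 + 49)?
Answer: -428636/187 ≈ -2292.2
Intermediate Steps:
o = -1/17 (o = 1/(-17) = -1/17 ≈ -0.058824)
t(I, q) = -q/17 + I²/q (t(I, q) = ((I + I)/(q + q))*I - q/17 = ((2*I)/((2*q)))*I - q/17 = ((2*I)*(1/(2*q)))*I - q/17 = (I/q)*I - q/17 = I²/q - q/17 = -q/17 + I²/q)
-2092 + t(-47, -11) = -2092 + (-1/17*(-11) + (-47)²/(-11)) = -2092 + (11/17 + 2209*(-1/11)) = -2092 + (11/17 - 2209/11) = -2092 - 37432/187 = -428636/187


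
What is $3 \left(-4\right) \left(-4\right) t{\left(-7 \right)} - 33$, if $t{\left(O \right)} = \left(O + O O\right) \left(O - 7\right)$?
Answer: $-28257$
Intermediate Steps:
$t{\left(O \right)} = \left(-7 + O\right) \left(O + O^{2}\right)$ ($t{\left(O \right)} = \left(O + O^{2}\right) \left(-7 + O\right) = \left(-7 + O\right) \left(O + O^{2}\right)$)
$3 \left(-4\right) \left(-4\right) t{\left(-7 \right)} - 33 = 3 \left(-4\right) \left(-4\right) \left(- 7 \left(-7 + \left(-7\right)^{2} - -42\right)\right) - 33 = \left(-12\right) \left(-4\right) \left(- 7 \left(-7 + 49 + 42\right)\right) - 33 = 48 \left(\left(-7\right) 84\right) - 33 = 48 \left(-588\right) - 33 = -28224 - 33 = -28257$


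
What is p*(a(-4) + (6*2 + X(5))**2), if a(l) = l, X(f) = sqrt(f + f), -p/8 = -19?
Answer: 22800 + 3648*sqrt(10) ≈ 34336.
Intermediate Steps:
p = 152 (p = -8*(-19) = 152)
X(f) = sqrt(2)*sqrt(f) (X(f) = sqrt(2*f) = sqrt(2)*sqrt(f))
p*(a(-4) + (6*2 + X(5))**2) = 152*(-4 + (6*2 + sqrt(2)*sqrt(5))**2) = 152*(-4 + (12 + sqrt(10))**2) = -608 + 152*(12 + sqrt(10))**2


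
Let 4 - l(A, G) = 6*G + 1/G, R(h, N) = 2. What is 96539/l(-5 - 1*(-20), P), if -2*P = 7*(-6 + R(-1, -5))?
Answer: -71134/59 ≈ -1205.7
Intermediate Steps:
P = 14 (P = -7*(-6 + 2)/2 = -7*(-4)/2 = -½*(-28) = 14)
l(A, G) = 4 - 1/G - 6*G (l(A, G) = 4 - (6*G + 1/G) = 4 - (1/G + 6*G) = 4 + (-1/G - 6*G) = 4 - 1/G - 6*G)
96539/l(-5 - 1*(-20), P) = 96539/(4 - 1/14 - 6*14) = 96539/(4 - 1*1/14 - 84) = 96539/(4 - 1/14 - 84) = 96539/(-1121/14) = 96539*(-14/1121) = -71134/59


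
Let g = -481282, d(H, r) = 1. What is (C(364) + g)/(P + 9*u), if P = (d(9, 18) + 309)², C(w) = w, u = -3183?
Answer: -480918/67453 ≈ -7.1297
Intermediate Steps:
P = 96100 (P = (1 + 309)² = 310² = 96100)
(C(364) + g)/(P + 9*u) = (364 - 481282)/(96100 + 9*(-3183)) = -480918/(96100 - 28647) = -480918/67453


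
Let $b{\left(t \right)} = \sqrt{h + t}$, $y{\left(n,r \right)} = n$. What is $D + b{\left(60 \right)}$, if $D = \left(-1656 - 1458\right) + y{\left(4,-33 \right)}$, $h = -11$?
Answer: $-3103$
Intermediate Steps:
$b{\left(t \right)} = \sqrt{-11 + t}$
$D = -3110$ ($D = \left(-1656 - 1458\right) + 4 = -3114 + 4 = -3110$)
$D + b{\left(60 \right)} = -3110 + \sqrt{-11 + 60} = -3110 + \sqrt{49} = -3110 + 7 = -3103$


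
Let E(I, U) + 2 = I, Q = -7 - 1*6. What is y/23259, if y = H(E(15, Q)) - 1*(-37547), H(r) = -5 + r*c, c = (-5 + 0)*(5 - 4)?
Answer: 37477/23259 ≈ 1.6113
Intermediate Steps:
Q = -13 (Q = -7 - 6 = -13)
E(I, U) = -2 + I
c = -5 (c = -5*1 = -5)
H(r) = -5 - 5*r (H(r) = -5 + r*(-5) = -5 - 5*r)
y = 37477 (y = (-5 - 5*(-2 + 15)) - 1*(-37547) = (-5 - 5*13) + 37547 = (-5 - 65) + 37547 = -70 + 37547 = 37477)
y/23259 = 37477/23259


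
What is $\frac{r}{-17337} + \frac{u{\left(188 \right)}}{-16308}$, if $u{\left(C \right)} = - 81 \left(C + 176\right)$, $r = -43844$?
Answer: $\frac{11353445}{2617887} \approx 4.3369$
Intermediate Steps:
$u{\left(C \right)} = -14256 - 81 C$ ($u{\left(C \right)} = - 81 \left(176 + C\right) = -14256 - 81 C$)
$\frac{r}{-17337} + \frac{u{\left(188 \right)}}{-16308} = - \frac{43844}{-17337} + \frac{-14256 - 15228}{-16308} = \left(-43844\right) \left(- \frac{1}{17337}\right) + \left(-14256 - 15228\right) \left(- \frac{1}{16308}\right) = \frac{43844}{17337} - - \frac{273}{151} = \frac{43844}{17337} + \frac{273}{151} = \frac{11353445}{2617887}$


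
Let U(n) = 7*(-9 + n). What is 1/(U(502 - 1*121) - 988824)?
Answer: -1/986220 ≈ -1.0140e-6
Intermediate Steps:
U(n) = -63 + 7*n
1/(U(502 - 1*121) - 988824) = 1/((-63 + 7*(502 - 1*121)) - 988824) = 1/((-63 + 7*(502 - 121)) - 988824) = 1/((-63 + 7*381) - 988824) = 1/((-63 + 2667) - 988824) = 1/(2604 - 988824) = 1/(-986220) = -1/986220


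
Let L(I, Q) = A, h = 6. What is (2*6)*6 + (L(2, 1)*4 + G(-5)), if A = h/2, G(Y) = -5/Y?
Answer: 85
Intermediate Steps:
A = 3 (A = 6/2 = 6*(½) = 3)
L(I, Q) = 3
(2*6)*6 + (L(2, 1)*4 + G(-5)) = (2*6)*6 + (3*4 - 5/(-5)) = 12*6 + (12 - 5*(-⅕)) = 72 + (12 + 1) = 72 + 13 = 85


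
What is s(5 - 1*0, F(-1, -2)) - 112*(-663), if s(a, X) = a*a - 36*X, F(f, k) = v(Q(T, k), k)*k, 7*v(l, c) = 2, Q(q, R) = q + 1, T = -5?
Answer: 520111/7 ≈ 74302.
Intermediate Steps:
Q(q, R) = 1 + q
v(l, c) = 2/7 (v(l, c) = (⅐)*2 = 2/7)
F(f, k) = 2*k/7
s(a, X) = a² - 36*X
s(5 - 1*0, F(-1, -2)) - 112*(-663) = ((5 - 1*0)² - 72*(-2)/7) - 112*(-663) = ((5 + 0)² - 36*(-4/7)) + 74256 = (5² + 144/7) + 74256 = (25 + 144/7) + 74256 = 319/7 + 74256 = 520111/7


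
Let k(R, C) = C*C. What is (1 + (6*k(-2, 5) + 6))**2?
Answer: 24649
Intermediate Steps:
k(R, C) = C**2
(1 + (6*k(-2, 5) + 6))**2 = (1 + (6*5**2 + 6))**2 = (1 + (6*25 + 6))**2 = (1 + (150 + 6))**2 = (1 + 156)**2 = 157**2 = 24649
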